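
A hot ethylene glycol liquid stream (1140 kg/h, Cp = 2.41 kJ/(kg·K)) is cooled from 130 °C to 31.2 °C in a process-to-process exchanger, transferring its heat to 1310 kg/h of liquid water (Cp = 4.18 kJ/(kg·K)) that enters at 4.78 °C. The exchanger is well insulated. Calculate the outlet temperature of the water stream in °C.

T_c,out = 54.4 °C

Heat released by hot stream: Q = 1140 × 2.41 × (130 − 31.2) = 271440 kJ/h
Energy balance on cold side (adiabatic exchanger): Q = ṁ_c·Cp_c·(T_c,out − T_c,in)
T_c,out = 4.78 + 271440/(1310 × 4.18) = 54.351 °C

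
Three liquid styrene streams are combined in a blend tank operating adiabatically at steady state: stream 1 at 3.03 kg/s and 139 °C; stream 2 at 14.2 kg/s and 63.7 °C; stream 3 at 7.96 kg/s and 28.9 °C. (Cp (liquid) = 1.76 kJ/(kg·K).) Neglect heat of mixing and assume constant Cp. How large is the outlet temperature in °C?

T_out = 61.8 °C

Adiabatic, steady state ⇒ Σ ṁᵢCp,ᵢ(T_out − Tᵢ) = 0
Σ ṁᵢCp,ᵢTᵢ = 3.03×1.76×139 + 14.2×1.76×63.7 + 7.96×1.76×28.9 = 2738.1
Σ ṁᵢCp,ᵢ = 3.03×1.76 + 14.2×1.76 + 7.96×1.76 = 44.334
T_out = 2738.1 / 44.334 = 61.761 °C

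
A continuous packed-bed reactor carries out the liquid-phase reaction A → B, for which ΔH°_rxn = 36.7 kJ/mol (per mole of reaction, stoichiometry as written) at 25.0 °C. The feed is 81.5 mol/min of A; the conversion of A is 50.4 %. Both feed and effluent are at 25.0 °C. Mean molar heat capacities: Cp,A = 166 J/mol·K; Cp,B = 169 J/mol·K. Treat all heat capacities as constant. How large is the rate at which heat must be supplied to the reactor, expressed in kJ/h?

Extent of reaction ξ = 0.504 × 81.5 = 41.076 mol/min
Reaction term: ξ·ΔH°_rxn = 41.076 × 36.7 = 1507.5 kJ/min
Q = ΔH = 1507.5 kJ/min = 25.125 kW
Heat supplied = 90449 kJ/h

Q_in = 90400 kJ/h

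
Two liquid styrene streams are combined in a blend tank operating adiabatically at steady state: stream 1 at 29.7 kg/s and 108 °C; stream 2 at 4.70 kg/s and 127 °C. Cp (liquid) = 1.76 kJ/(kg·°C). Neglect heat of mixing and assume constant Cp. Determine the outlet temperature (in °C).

T_out = 111 °C

Energy balance with Q = 0: Σ ṁᵢCp,ᵢ(T_out − Tᵢ) = 0
Σ ṁᵢCp,ᵢTᵢ = 29.7×1.76×108 + 4.70×1.76×127 = 6695.9
Σ ṁᵢCp,ᵢ = 29.7×1.76 + 4.70×1.76 = 60.544
T_out = 6695.9 / 60.544 = 110.6 °C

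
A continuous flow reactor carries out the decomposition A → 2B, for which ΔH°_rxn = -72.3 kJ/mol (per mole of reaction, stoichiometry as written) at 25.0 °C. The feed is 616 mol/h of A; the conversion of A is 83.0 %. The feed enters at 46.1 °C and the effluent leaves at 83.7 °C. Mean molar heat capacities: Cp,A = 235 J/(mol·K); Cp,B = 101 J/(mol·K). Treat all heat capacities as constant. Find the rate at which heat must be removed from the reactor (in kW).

Extent of reaction ξ = 0.830 × 616 = 511.28 mol/h
Reaction term: ξ·ΔH°_rxn = 511.28 × -72.3 = -36966 kJ/h
Sensible, feed 46.1→25 °C: -3054.4 kJ/h
Outlet flows (mol/h): A 104.72, B 1022.6
Sensible, products 25→83.7 °C: 7507 kJ/h
Q = ΔH = -32513 kJ/h = -9.0314 kW
Heat removed = 9.0314 kW

Q_out = 9.03 kW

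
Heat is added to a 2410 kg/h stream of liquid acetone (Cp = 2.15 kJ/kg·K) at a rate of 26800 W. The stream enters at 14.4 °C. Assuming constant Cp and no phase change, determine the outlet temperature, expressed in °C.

T_out = 33.0 °C

Q = 26800 W = 96480 kJ/h
ΔT = Q/(ṁ·Cp) = 96480/(2410×2.15) = 18.62 K
T_out = 14.4 + 18.62 = 33.02 °C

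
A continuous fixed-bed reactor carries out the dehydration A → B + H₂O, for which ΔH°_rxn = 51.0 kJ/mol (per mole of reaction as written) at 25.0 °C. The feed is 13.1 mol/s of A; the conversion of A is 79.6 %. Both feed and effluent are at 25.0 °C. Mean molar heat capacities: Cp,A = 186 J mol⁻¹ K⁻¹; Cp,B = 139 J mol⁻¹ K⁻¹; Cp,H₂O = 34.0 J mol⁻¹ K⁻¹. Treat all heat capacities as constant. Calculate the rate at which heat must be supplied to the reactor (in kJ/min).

Extent of reaction ξ = 0.796 × 13.1 = 10.428 mol/s
Reaction term: ξ·ΔH°_rxn = 10.428 × 51.0 = 531.81 kJ/s
Q = ΔH = 531.81 kJ/s = 531.81 kW
Heat supplied = 31908 kJ/min

Q_in = 31900 kJ/min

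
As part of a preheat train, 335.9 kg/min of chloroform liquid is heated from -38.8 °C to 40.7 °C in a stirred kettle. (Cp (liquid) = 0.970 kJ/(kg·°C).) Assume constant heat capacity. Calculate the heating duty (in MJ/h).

Q = ṁ·Cp·ΔT = 335.9 × 0.970 × (40.7 − -38.8) = 25903 kJ/min
Converting: 25903 / 60 s = 431.72 kW
Heating duty = 1554.2 MJ/h

Q = 1550 MJ/h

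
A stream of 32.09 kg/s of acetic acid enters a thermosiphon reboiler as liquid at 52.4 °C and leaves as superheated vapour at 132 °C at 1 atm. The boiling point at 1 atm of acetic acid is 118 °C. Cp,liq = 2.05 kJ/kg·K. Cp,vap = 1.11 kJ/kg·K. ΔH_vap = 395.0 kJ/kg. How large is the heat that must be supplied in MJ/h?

liquid 52.4→118 °C: 134.48 kJ/kg
vaporisation at 118 °C: 395 kJ/kg
vapour 118→132 °C: 15.54 kJ/kg
Δh = 134.48 + 395 + 15.54 = 545.02 kJ/kg
Q = ṁ·Δh = 32.09 kg/s × 545.02 kJ/kg = 17490 kJ/s
|Q| = 17490 kW = 62963 MJ/h

Q = 63000 MJ/h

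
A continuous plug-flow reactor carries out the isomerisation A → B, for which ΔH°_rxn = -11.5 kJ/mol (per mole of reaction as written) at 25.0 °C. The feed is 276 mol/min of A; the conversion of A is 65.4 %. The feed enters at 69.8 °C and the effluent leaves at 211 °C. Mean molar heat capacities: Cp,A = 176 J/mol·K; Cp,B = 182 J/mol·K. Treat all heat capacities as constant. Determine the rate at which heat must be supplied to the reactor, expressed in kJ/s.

Extent of reaction ξ = 0.654 × 276 = 180.5 mol/min
Reaction term: ξ·ΔH°_rxn = 180.5 × -11.5 = -2075.8 kJ/min
Sensible, feed 69.8→25 °C: -2176.2 kJ/min
Outlet flows (mol/min): A 95.496, B 180.5
Sensible, products 25→211 °C: 9236.6 kJ/min
Q = ΔH = 4984.6 kJ/min = 83.076 kW
Heat supplied = 83.076 kJ/s

Q_in = 83.1 kJ/s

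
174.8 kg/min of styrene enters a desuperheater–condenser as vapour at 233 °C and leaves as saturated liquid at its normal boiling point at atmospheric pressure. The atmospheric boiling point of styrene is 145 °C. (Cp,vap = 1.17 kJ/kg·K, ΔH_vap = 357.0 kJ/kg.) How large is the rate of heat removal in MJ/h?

Q_c = 4820 MJ/h

vapour 233→145 °C: -102.96 kJ/kg
condensation at 145 °C: -357 kJ/kg
Δh = -102.96 + -357 = -459.96 kJ/kg
Q = ṁ·Δh = 174.8 kg/min × -459.96 kJ/kg = -80401 kJ/min
|Q| = 1340 kW = 4824.1 MJ/h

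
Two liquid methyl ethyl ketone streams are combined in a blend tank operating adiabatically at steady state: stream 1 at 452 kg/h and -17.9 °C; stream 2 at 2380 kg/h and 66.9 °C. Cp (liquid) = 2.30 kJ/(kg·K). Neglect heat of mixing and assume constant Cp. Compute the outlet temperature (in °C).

Adiabatic, steady state ⇒ Σ ṁᵢCp,ᵢ(T_out − Tᵢ) = 0
Σ ṁᵢCp,ᵢTᵢ = 452×2.30×-17.9 + 2380×2.30×66.9 = 347600
Σ ṁᵢCp,ᵢ = 452×2.30 + 2380×2.30 = 6513.6
T_out = 347600 / 6513.6 = 53.366 °C

T_out = 53.4 °C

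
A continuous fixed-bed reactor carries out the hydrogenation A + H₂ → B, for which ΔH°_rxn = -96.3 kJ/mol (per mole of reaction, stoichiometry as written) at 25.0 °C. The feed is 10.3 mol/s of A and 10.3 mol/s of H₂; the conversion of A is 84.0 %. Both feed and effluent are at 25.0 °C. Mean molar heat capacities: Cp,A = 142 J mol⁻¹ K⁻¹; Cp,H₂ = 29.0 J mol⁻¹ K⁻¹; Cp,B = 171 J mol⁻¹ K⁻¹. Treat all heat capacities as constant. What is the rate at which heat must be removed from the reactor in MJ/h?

Extent of reaction ξ = 0.840 × 10.3 = 8.652 mol/s
Reaction term: ξ·ΔH°_rxn = 8.652 × -96.3 = -833.19 kJ/s
Q = ΔH = -833.19 kJ/s = -833.19 kW
Heat removed = 2999.5 MJ/h

Q_out = 3000 MJ/h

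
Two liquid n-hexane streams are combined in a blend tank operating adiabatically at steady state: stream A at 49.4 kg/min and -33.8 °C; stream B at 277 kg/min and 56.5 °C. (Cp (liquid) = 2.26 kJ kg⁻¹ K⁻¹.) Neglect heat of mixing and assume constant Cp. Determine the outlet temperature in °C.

Energy balance with Q = 0: Σ ṁᵢCp,ᵢ(T_out − Tᵢ) = 0
Σ ṁᵢCp,ᵢTᵢ = 49.4×2.26×-33.8 + 277×2.26×56.5 = 31597
Σ ṁᵢCp,ᵢ = 49.4×2.26 + 277×2.26 = 737.66
T_out = 31597 / 737.66 = 42.833 °C

T_out = 42.8 °C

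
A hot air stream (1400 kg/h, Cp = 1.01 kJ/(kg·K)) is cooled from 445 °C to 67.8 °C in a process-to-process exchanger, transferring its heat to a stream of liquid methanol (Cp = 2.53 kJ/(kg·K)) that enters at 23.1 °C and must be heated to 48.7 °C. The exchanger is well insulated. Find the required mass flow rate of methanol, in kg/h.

Heat released by hot stream: Q = 1400 × 1.01 × (445 − 67.8) = 533360 kJ/h
Energy balance on cold side (adiabatic exchanger): Q = ṁ_c·Cp_c·(T_c,out − T_c,in)
ṁ_c = 533360 / [2.53 × (48.7 − 23.1)] = 8234.9 kg/h

ṁ_c = 8230 kg/h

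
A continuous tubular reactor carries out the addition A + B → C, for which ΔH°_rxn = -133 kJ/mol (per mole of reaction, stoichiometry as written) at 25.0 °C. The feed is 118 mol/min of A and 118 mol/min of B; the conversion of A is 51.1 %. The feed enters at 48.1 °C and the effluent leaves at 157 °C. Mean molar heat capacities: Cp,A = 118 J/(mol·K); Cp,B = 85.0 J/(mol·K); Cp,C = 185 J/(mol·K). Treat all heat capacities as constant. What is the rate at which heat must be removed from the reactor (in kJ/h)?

Q_out = 333000 kJ/h

Extent of reaction ξ = 0.511 × 118 = 60.298 mol/min
Reaction term: ξ·ΔH°_rxn = 60.298 × -133 = -8019.6 kJ/min
Sensible, feed 48.1→25 °C: -553.34 kJ/min
Outlet flows (mol/min): A 57.702, B 57.702, C 60.298
Sensible, products 25→157 °C: 3018.7 kJ/min
Q = ΔH = -5554.3 kJ/min = -92.572 kW
Heat removed = 333260 kJ/h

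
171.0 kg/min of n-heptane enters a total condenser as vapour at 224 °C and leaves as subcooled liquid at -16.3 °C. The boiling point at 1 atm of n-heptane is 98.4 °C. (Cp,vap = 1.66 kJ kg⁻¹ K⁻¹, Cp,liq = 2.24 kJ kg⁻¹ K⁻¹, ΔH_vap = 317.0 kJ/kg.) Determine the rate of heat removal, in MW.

vapour 224→98.4 °C: -208.5 kJ/kg
condensation at 98.4 °C: -317 kJ/kg
liquid 98.4→-16.3 °C: -256.93 kJ/kg
Δh = -208.5 + -317 + -256.93 = -782.42 kJ/kg
Q = ṁ·Δh = 171.0 kg/min × -782.42 kJ/kg = -133790 kJ/min
|Q| = 2229.9 kW = 2.2299 MW

Q_c = 2.23 MW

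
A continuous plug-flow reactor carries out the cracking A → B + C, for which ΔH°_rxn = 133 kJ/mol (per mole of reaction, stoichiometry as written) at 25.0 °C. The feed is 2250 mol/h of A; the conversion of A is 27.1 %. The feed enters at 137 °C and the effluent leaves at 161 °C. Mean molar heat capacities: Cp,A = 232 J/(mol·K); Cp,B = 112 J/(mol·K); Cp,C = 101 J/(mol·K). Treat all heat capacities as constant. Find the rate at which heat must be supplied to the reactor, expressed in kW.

Q_in = 25.6 kW

Extent of reaction ξ = 0.271 × 2250 = 609.75 mol/h
Reaction term: ξ·ΔH°_rxn = 609.75 × 133 = 81097 kJ/h
Sensible, feed 137→25 °C: -58464 kJ/h
Outlet flows (mol/h): A 1640.2, B 609.75, C 609.75
Sensible, products 25→161 °C: 69416 kJ/h
Q = ΔH = 92049 kJ/h = 25.569 kW
Heat supplied = 25.569 kW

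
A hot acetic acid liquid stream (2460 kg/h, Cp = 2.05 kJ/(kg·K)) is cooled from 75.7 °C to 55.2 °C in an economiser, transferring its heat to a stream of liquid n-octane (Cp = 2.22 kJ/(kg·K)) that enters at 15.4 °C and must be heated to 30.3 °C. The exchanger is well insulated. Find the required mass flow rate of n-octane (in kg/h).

ṁ_c = 3130 kg/h

Heat released by hot stream: Q = 2460 × 2.05 × (75.7 − 55.2) = 103380 kJ/h
Energy balance on cold side (adiabatic exchanger): Q = ṁ_c·Cp_c·(T_c,out − T_c,in)
ṁ_c = 103380 / [2.22 × (30.3 − 15.4)] = 3125.4 kg/h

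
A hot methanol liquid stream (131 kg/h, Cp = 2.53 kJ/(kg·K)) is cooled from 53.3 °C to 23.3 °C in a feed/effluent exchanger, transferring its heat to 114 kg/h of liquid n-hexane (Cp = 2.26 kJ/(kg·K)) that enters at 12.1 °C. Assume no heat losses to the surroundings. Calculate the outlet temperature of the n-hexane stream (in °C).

T_c,out = 50.7 °C

Heat released by hot stream: Q = 131 × 2.53 × (53.3 − 23.3) = 9942.9 kJ/h
Energy balance on cold side (adiabatic exchanger): Q = ṁ_c·Cp_c·(T_c,out − T_c,in)
T_c,out = 12.1 + 9942.9/(114 × 2.26) = 50.692 °C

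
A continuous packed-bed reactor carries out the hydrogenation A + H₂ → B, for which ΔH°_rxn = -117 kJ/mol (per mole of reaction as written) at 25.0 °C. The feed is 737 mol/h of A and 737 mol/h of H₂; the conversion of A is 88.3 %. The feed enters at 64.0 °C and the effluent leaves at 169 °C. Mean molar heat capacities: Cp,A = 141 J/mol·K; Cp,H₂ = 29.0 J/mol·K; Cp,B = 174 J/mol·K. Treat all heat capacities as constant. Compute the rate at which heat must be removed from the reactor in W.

Extent of reaction ξ = 0.883 × 737 = 650.77 mol/h
Reaction term: ξ·ΔH°_rxn = 650.77 × -117 = -76140 kJ/h
Sensible, feed 64.0→25 °C: -4886.3 kJ/h
Outlet flows (mol/h): A 86.229, H₂ 86.229, B 650.77
Sensible, products 25→169 °C: 18417 kJ/h
Q = ΔH = -62610 kJ/h = -17.392 kW
Heat removed = 17392 W

Q_out = 17400 W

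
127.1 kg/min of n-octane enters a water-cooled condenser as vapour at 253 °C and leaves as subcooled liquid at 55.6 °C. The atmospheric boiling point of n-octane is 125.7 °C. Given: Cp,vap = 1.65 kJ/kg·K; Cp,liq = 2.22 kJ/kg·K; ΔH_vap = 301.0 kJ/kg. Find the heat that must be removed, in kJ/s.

Q_c = 1410 kJ/s

vapour 253→125.7 °C: -210.04 kJ/kg
condensation at 125.7 °C: -301 kJ/kg
liquid 125.7→55.6 °C: -155.62 kJ/kg
Δh = -210.04 + -301 + -155.62 = -666.67 kJ/kg
Q = ṁ·Δh = 127.1 kg/min × -666.67 kJ/kg = -84733 kJ/min
|Q| = 1412.2 kW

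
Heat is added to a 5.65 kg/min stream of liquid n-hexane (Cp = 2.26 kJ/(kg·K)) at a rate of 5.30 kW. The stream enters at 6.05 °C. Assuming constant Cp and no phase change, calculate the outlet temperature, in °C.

Q = 5.30 kW = 318 kJ/min
ΔT = Q/(ṁ·Cp) = 318/(5.65×2.26) = 24.904 K
T_out = 6.05 + 24.904 = 30.954 °C

T_out = 31.0 °C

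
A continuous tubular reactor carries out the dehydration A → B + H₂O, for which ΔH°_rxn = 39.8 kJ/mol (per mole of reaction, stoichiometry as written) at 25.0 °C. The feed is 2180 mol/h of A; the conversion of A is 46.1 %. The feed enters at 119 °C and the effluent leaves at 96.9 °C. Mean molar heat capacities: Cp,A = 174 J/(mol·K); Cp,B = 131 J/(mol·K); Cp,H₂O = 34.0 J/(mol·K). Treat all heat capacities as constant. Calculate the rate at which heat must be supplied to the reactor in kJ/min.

Q_in = 516 kJ/min

Extent of reaction ξ = 0.461 × 2180 = 1005 mol/h
Reaction term: ξ·ΔH°_rxn = 1005 × 39.8 = 39998 kJ/h
Sensible, feed 119→25 °C: -35656 kJ/h
Outlet flows (mol/h): A 1175, B 1005, H₂O 1005
Sensible, products 25→96.9 °C: 26623 kJ/h
Q = ΔH = 30965 kJ/h = 8.6014 kW
Heat supplied = 516.08 kJ/min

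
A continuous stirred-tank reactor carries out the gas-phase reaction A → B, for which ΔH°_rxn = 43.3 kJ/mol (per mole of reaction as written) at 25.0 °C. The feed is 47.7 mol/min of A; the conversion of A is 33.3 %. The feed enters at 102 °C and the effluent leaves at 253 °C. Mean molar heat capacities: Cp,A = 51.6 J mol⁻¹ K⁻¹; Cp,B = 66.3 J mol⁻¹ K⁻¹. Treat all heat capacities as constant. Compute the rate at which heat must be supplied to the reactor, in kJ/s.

Extent of reaction ξ = 0.333 × 47.7 = 15.884 mol/min
Reaction term: ξ·ΔH°_rxn = 15.884 × 43.3 = 687.78 kJ/min
Sensible, feed 102→25 °C: -189.52 kJ/min
Outlet flows (mol/min): A 31.816, B 15.884
Sensible, products 25→253 °C: 614.42 kJ/min
Q = ΔH = 1112.7 kJ/min = 18.545 kW
Heat supplied = 18.545 kJ/s

Q_in = 18.5 kJ/s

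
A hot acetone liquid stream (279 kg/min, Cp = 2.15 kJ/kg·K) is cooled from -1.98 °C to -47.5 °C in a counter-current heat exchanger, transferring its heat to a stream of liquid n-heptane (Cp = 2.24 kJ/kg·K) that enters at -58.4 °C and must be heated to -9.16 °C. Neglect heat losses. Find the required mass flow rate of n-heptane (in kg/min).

Heat released by hot stream: Q = 279 × 2.15 × (-1.98 − -47.5) = 27305 kJ/min
Energy balance on cold side (adiabatic exchanger): Q = ṁ_c·Cp_c·(T_c,out − T_c,in)
ṁ_c = 27305 / [2.24 × (-9.16 − -58.4)] = 247.56 kg/min

ṁ_c = 248 kg/min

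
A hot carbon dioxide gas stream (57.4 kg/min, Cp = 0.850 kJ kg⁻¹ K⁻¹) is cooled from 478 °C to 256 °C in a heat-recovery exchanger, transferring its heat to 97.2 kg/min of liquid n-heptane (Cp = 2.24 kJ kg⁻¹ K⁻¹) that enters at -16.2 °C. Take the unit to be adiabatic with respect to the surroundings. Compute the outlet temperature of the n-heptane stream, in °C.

Heat released by hot stream: Q = 57.4 × 0.850 × (478 − 256) = 10831 kJ/min
Energy balance on cold side (adiabatic exchanger): Q = ṁ_c·Cp_c·(T_c,out − T_c,in)
T_c,out = -16.2 + 10831/(97.2 × 2.24) = 33.547 °C

T_c,out = 33.5 °C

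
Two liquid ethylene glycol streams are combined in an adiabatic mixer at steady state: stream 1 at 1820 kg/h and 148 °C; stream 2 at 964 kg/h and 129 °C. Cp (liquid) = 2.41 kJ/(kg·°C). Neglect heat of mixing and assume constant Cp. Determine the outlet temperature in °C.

No heat crosses the boundary, so H_out = H_in.
Σ ṁᵢCp,ᵢTᵢ = 1820×2.41×148 + 964×2.41×129 = 948860
Σ ṁᵢCp,ᵢ = 1820×2.41 + 964×2.41 = 6709.4
T_out = 948860 / 6709.4 = 141.42 °C

T_out = 141 °C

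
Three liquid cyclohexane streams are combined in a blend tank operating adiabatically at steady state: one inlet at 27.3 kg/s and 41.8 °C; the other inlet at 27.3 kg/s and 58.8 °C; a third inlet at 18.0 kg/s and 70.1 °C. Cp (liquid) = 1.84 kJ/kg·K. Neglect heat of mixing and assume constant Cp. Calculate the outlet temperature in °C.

T_out = 55.2 °C

No heat crosses the boundary, so H_out = H_in.
T_out = Σ ṁᵢCp,ᵢTᵢ / Σ ṁᵢCp,ᵢ
      = 7375.1 / 133.58 = 55.209 °C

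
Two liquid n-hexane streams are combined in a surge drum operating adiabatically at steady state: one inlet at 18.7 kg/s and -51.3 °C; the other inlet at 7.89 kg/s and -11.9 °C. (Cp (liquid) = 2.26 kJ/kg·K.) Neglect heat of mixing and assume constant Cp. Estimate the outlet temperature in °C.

No heat crosses the boundary, so H_out = H_in.
Σ ṁᵢCp,ᵢTᵢ = 18.7×2.26×-51.3 + 7.89×2.26×-11.9 = -2380.2
Σ ṁᵢCp,ᵢ = 18.7×2.26 + 7.89×2.26 = 60.093
T_out = -2380.2 / 60.093 = -39.609 °C

T_out = -39.6 °C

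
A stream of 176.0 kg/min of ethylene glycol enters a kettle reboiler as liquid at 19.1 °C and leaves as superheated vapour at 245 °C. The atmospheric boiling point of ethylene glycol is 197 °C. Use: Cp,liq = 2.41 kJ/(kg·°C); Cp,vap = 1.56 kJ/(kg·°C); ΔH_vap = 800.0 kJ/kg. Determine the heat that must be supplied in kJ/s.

Q = 3820 kJ/s

liquid 19.1→197 °C: 428.74 kJ/kg
vaporisation at 197 °C: 800 kJ/kg
vapour 197→245 °C: 74.88 kJ/kg
Δh = 428.74 + 800 + 74.88 = 1303.6 kJ/kg
Q = ṁ·Δh = 176.0 kg/min × 1303.6 kJ/kg = 229440 kJ/min
|Q| = 3823.9 kW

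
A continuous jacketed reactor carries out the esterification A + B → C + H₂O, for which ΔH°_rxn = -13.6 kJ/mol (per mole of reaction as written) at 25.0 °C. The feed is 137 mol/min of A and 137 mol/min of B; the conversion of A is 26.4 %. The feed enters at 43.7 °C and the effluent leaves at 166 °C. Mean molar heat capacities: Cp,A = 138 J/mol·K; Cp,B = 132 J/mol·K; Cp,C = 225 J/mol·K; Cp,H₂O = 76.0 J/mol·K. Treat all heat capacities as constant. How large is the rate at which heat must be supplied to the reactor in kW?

Extent of reaction ξ = 0.264 × 137 = 36.168 mol/min
Reaction term: ξ·ΔH°_rxn = 36.168 × -13.6 = -491.88 kJ/min
Sensible, feed 43.7→25 °C: -691.71 kJ/min
Outlet flows (mol/min): A 100.83, B 100.83, C 36.168, H₂O 36.168
Sensible, products 25→166 °C: 5373.7 kJ/min
Q = ΔH = 4190.1 kJ/min = 69.835 kW
Heat supplied = 69.835 kW

Q_in = 69.8 kW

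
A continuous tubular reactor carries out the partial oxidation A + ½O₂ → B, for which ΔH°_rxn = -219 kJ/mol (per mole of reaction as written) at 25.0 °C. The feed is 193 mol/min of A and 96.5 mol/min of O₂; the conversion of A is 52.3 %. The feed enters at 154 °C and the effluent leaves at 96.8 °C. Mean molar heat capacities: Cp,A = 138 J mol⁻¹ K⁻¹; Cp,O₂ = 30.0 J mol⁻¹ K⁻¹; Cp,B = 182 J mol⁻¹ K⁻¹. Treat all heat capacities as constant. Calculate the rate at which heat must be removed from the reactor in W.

Extent of reaction ξ = 0.523 × 193 = 100.94 mol/min
Reaction term: ξ·ΔH°_rxn = 100.94 × -219 = -22106 kJ/min
Sensible, feed 154→25 °C: -3809.2 kJ/min
Outlet flows (mol/min): A 92.061, O₂ 46.03, B 100.94
Sensible, products 25→96.8 °C: 2330.4 kJ/min
Q = ΔH = -23585 kJ/min = -393.08 kW
Heat removed = 393080 W

Q_out = 393000 W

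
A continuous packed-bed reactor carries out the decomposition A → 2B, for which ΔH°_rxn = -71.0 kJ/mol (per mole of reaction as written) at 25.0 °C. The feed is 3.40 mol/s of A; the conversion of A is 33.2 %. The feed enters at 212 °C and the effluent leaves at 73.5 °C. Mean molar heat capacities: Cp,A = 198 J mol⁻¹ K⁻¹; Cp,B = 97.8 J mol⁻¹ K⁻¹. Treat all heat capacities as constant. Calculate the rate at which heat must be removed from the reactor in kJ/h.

Extent of reaction ξ = 0.332 × 3.40 = 1.1288 mol/s
Reaction term: ξ·ΔH°_rxn = 1.1288 × -71.0 = -80.145 kJ/s
Sensible, feed 212→25 °C: -125.89 kJ/s
Outlet flows (mol/s): A 2.2712, B 2.2576
Sensible, products 25→73.5 °C: 32.519 kJ/s
Q = ΔH = -173.51 kJ/s = -173.51 kW
Heat removed = 624650 kJ/h

Q_out = 625000 kJ/h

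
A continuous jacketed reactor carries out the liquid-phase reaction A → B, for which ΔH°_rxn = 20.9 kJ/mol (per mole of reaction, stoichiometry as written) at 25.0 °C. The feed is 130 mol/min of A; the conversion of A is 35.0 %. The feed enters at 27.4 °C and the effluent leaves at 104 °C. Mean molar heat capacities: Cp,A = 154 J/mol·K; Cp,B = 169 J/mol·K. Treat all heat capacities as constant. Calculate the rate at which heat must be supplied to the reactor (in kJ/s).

Q_in = 42.3 kJ/s

Extent of reaction ξ = 0.350 × 130 = 45.5 mol/min
Reaction term: ξ·ΔH°_rxn = 45.5 × 20.9 = 950.95 kJ/min
Sensible, feed 27.4→25 °C: -48.048 kJ/min
Outlet flows (mol/min): A 84.5, B 45.5
Sensible, products 25→104 °C: 1635.5 kJ/min
Q = ΔH = 2538.4 kJ/min = 42.307 kW
Heat supplied = 42.307 kJ/s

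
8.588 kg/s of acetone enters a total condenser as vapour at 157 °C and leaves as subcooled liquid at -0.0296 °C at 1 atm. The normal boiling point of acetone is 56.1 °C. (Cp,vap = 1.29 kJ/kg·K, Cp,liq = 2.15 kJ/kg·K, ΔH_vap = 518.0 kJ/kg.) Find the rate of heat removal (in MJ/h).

Q_c = 23800 MJ/h

vapour 157→56.1 °C: -130.16 kJ/kg
condensation at 56.1 °C: -518 kJ/kg
liquid 56.1→-0.0296 °C: -120.68 kJ/kg
Δh = -130.16 + -518 + -120.68 = -768.84 kJ/kg
Q = ṁ·Δh = 8.588 kg/s × -768.84 kJ/kg = -6602.8 kJ/s
|Q| = 6602.8 kW = 23770 MJ/h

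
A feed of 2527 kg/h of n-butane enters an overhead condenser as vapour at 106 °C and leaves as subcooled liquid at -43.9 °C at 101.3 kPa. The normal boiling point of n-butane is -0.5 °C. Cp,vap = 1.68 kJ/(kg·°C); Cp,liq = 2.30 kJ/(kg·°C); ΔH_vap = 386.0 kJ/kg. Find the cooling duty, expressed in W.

Q_c = 467000 W

vapour 106→-0.5 °C: -178.92 kJ/kg
condensation at -0.5 °C: -386 kJ/kg
liquid -0.5→-43.9 °C: -99.82 kJ/kg
Δh = -178.92 + -386 + -99.82 = -664.74 kJ/kg
Q = ṁ·Δh = 2527 kg/h × -664.74 kJ/kg = -1.6798e+06 kJ/h
|Q| = 466.61 kW = 466610 W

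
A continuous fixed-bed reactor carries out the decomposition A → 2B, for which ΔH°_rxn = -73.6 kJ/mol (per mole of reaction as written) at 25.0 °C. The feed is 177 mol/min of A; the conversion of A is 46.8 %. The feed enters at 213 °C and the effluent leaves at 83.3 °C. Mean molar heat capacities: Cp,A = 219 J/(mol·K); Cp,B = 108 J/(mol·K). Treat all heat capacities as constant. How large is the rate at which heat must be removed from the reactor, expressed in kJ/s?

Q_out = 186 kJ/s

Extent of reaction ξ = 0.468 × 177 = 82.836 mol/min
Reaction term: ξ·ΔH°_rxn = 82.836 × -73.6 = -6096.7 kJ/min
Sensible, feed 213→25 °C: -7287.4 kJ/min
Outlet flows (mol/min): A 94.164, B 165.67
Sensible, products 25→83.3 °C: 2245.4 kJ/min
Q = ΔH = -11139 kJ/min = -185.65 kW
Heat removed = 185.65 kJ/s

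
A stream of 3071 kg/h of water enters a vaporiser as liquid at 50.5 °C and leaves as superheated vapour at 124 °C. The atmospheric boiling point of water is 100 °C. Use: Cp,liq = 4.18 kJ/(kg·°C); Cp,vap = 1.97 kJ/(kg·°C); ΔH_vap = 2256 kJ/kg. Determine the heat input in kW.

liquid 50.5→100 °C: 206.91 kJ/kg
vaporisation at 100 °C: 2256 kJ/kg
vapour 100→124 °C: 47.28 kJ/kg
Δh = 206.91 + 2256 + 47.28 = 2510.2 kJ/kg
Q = ṁ·Δh = 3071 kg/h × 2510.2 kJ/kg = 7.7088e+06 kJ/h
|Q| = 2141.3 kW

Q = 2140 kW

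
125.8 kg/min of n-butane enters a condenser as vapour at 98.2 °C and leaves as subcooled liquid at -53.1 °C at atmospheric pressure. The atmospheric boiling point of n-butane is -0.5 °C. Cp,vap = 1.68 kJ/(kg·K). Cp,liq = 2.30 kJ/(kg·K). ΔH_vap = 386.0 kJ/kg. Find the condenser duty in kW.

Q_c = 1410 kW

vapour 98.2→-0.5 °C: -165.82 kJ/kg
condensation at -0.5 °C: -386 kJ/kg
liquid -0.5→-53.1 °C: -120.98 kJ/kg
Δh = -165.82 + -386 + -120.98 = -672.8 kJ/kg
Q = ṁ·Δh = 125.8 kg/min × -672.8 kJ/kg = -84638 kJ/min
|Q| = 1410.6 kW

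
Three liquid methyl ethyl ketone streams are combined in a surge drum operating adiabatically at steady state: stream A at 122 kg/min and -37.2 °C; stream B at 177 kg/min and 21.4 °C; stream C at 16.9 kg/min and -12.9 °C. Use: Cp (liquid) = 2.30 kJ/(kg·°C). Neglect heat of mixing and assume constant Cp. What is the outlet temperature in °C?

T_out = -3.07 °C

No heat crosses the boundary, so H_out = H_in.
T_out = Σ ṁᵢCp,ᵢTᵢ / Σ ṁᵢCp,ᵢ
      = -2227.8 / 726.57 = -3.0662 °C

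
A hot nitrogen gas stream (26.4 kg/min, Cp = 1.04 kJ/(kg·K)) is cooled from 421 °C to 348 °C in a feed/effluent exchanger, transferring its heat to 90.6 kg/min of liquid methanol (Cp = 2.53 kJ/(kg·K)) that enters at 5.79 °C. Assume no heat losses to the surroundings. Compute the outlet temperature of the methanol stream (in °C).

T_c,out = 14.5 °C

Heat released by hot stream: Q = 26.4 × 1.04 × (421 − 348) = 2004.3 kJ/min
Energy balance on cold side (adiabatic exchanger): Q = ṁ_c·Cp_c·(T_c,out − T_c,in)
T_c,out = 5.79 + 2004.3/(90.6 × 2.53) = 14.534 °C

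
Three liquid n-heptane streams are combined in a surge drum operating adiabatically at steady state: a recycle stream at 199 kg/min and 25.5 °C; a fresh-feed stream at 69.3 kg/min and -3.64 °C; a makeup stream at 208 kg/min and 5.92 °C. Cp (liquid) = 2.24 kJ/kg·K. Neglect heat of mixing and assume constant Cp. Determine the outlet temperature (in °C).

T_out = 12.7 °C

Adiabatic, steady state ⇒ Σ ṁᵢCp,ᵢ(T_out − Tᵢ) = 0
T_out = Σ ṁᵢCp,ᵢTᵢ / Σ ṁᵢCp,ᵢ
      = 13560 / 1066.9 = 12.71 °C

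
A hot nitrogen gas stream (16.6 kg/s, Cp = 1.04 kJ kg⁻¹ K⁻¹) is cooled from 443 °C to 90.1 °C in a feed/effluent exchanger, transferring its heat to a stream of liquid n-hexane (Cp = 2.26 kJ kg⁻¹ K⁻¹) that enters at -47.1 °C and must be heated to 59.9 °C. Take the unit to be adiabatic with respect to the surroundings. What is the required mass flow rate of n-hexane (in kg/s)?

Heat released by hot stream: Q = 16.6 × 1.04 × (443 − 90.1) = 6092.5 kJ/s
Energy balance on cold side (adiabatic exchanger): Q = ṁ_c·Cp_c·(T_c,out − T_c,in)
ṁ_c = 6092.5 / [2.26 × (59.9 − -47.1)] = 25.194 kg/s

ṁ_c = 25.2 kg/s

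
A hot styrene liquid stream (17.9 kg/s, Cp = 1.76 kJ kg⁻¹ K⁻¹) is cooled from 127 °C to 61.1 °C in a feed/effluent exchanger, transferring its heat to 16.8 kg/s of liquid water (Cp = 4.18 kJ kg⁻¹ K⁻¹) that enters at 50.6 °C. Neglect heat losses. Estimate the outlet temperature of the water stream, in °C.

T_c,out = 80.2 °C

Heat released by hot stream: Q = 17.9 × 1.76 × (127 − 61.1) = 2076.1 kJ/s
Energy balance on cold side (adiabatic exchanger): Q = ṁ_c·Cp_c·(T_c,out − T_c,in)
T_c,out = 50.6 + 2076.1/(16.8 × 4.18) = 80.164 °C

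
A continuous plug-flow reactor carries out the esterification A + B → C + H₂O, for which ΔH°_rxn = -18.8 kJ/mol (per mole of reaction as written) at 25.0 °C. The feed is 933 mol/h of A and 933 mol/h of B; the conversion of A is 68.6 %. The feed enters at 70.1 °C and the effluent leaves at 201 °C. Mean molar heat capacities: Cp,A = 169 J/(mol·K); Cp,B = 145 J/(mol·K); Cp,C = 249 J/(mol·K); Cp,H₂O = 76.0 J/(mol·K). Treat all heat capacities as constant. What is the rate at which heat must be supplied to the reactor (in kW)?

Extent of reaction ξ = 0.686 × 933 = 640.04 mol/h
Reaction term: ξ·ΔH°_rxn = 640.04 × -18.8 = -12033 kJ/h
Sensible, feed 70.1→25 °C: -13213 kJ/h
Outlet flows (mol/h): A 292.96, B 292.96, C 640.04, H₂O 640.04
Sensible, products 25→201 °C: 52800 kJ/h
Q = ΔH = 27555 kJ/h = 7.6542 kW
Heat supplied = 7.6542 kW

Q_in = 7.65 kW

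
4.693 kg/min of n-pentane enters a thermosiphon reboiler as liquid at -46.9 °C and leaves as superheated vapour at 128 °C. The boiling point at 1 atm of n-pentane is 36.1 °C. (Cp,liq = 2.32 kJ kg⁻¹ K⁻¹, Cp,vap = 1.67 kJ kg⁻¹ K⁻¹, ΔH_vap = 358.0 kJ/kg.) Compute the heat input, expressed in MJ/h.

Q = 198 MJ/h

liquid -46.9→36.1 °C: 192.56 kJ/kg
vaporisation at 36.1 °C: 358 kJ/kg
vapour 36.1→128 °C: 153.47 kJ/kg
Δh = 192.56 + 358 + 153.47 = 704.03 kJ/kg
Q = ṁ·Δh = 4.693 kg/min × 704.03 kJ/kg = 3304 kJ/min
|Q| = 55.067 kW = 198.24 MJ/h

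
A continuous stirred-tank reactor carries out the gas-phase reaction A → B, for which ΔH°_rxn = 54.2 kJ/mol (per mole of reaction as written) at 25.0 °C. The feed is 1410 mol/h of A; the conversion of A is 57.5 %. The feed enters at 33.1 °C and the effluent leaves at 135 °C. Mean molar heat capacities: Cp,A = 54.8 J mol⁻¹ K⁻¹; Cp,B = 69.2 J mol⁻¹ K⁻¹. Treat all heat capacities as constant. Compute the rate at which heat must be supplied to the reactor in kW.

Extent of reaction ξ = 0.575 × 1410 = 810.75 mol/h
Reaction term: ξ·ΔH°_rxn = 810.75 × 54.2 = 43943 kJ/h
Sensible, feed 33.1→25 °C: -625.87 kJ/h
Outlet flows (mol/h): A 599.25, B 810.75
Sensible, products 25→135 °C: 9783.7 kJ/h
Q = ΔH = 53100 kJ/h = 14.75 kW
Heat supplied = 14.75 kW

Q_in = 14.8 kW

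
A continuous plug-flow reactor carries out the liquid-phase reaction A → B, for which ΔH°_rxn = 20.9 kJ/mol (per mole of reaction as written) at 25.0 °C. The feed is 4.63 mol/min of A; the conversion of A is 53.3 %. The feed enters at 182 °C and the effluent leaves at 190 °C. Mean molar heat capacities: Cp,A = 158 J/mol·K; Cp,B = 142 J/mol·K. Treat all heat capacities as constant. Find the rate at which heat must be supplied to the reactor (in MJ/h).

Extent of reaction ξ = 0.533 × 4.63 = 2.4678 mol/min
Reaction term: ξ·ΔH°_rxn = 2.4678 × 20.9 = 51.577 kJ/min
Sensible, feed 182→25 °C: -114.85 kJ/min
Outlet flows (mol/min): A 2.1622, B 2.4678
Sensible, products 25→190 °C: 114.19 kJ/min
Q = ΔH = 50.914 kJ/min = 0.84857 kW
Heat supplied = 3.0548 MJ/h

Q_in = 3.05 MJ/h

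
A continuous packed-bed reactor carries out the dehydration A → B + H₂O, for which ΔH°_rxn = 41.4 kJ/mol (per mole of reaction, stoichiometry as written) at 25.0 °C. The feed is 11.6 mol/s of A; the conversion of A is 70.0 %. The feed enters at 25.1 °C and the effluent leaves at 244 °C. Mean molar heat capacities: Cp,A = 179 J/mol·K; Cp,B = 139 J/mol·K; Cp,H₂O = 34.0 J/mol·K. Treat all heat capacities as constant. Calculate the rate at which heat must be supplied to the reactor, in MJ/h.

Extent of reaction ξ = 0.700 × 11.6 = 8.12 mol/s
Reaction term: ξ·ΔH°_rxn = 8.12 × 41.4 = 336.17 kJ/s
Sensible, feed 25.1→25 °C: -0.20764 kJ/s
Outlet flows (mol/s): A 3.48, B 8.12, H₂O 8.12
Sensible, products 25→244 °C: 444.06 kJ/s
Q = ΔH = 780.02 kJ/s = 780.02 kW
Heat supplied = 2808.1 MJ/h

Q_in = 2810 MJ/h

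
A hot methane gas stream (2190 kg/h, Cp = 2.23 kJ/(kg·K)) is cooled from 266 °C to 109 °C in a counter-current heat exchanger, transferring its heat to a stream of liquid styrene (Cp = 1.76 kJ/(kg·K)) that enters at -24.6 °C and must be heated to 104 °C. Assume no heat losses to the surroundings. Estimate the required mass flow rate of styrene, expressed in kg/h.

ṁ_c = 3390 kg/h

Heat released by hot stream: Q = 2190 × 2.23 × (266 − 109) = 766740 kJ/h
Energy balance on cold side (adiabatic exchanger): Q = ṁ_c·Cp_c·(T_c,out − T_c,in)
ṁ_c = 766740 / [1.76 × (104 − -24.6)] = 3387.6 kg/h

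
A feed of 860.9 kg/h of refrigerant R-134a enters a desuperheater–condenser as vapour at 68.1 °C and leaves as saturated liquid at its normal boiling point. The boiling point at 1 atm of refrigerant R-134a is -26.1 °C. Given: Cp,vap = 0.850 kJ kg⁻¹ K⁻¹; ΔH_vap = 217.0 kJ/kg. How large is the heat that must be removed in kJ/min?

Q_c = 4260 kJ/min

vapour 68.1→-26.1 °C: -80.07 kJ/kg
condensation at -26.1 °C: -217 kJ/kg
Δh = -80.07 + -217 = -297.07 kJ/kg
Q = ṁ·Δh = 860.9 kg/h × -297.07 kJ/kg = -255750 kJ/h
|Q| = 71.041 kW = 4262.5 kJ/min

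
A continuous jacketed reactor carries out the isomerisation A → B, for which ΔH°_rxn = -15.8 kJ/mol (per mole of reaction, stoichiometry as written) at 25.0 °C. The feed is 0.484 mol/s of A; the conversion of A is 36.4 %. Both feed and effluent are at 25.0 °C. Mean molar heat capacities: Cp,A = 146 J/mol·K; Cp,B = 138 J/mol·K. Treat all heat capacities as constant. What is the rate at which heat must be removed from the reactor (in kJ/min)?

Q_out = 167 kJ/min

Extent of reaction ξ = 0.364 × 0.484 = 0.17618 mol/s
Reaction term: ξ·ΔH°_rxn = 0.17618 × -15.8 = -2.7836 kJ/s
Q = ΔH = -2.7836 kJ/s = -2.7836 kW
Heat removed = 167.01 kJ/min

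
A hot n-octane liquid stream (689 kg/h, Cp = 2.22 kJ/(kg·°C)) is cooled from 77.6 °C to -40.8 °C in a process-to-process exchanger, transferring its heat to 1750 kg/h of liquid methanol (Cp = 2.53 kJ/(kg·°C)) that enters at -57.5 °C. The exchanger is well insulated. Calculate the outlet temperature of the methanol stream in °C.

Heat released by hot stream: Q = 689 × 2.22 × (77.6 − -40.8) = 181100 kJ/h
Energy balance on cold side (adiabatic exchanger): Q = ṁ_c·Cp_c·(T_c,out − T_c,in)
T_c,out = -57.5 + 181100/(1750 × 2.53) = -16.596 °C

T_c,out = -16.6 °C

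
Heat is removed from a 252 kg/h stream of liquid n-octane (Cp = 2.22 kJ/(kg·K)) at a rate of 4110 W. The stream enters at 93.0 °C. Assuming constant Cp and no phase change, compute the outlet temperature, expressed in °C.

Q = 4110 W = 14796 kJ/h
ΔT = Q/(ṁ·Cp) = 14796/(252×2.22) = 26.448 K
T_out = 93.0 − 26.448 = 66.552 °C

T_out = 66.6 °C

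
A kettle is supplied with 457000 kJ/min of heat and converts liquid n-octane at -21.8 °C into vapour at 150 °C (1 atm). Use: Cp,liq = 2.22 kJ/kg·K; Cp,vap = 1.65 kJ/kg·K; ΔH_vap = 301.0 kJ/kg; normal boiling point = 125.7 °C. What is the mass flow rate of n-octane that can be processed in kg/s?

Δh = 2.22×(125.7−-21.8) + 301.0 + 1.65×(150−125.7) = 668.55 kJ/kg
Q = 457000 kJ/min = 7616.7 kJ/s = 7616.7 kJ/s
ṁ = Q/Δh = 7616.7 / 668.55 = 11.393 kg/s

ṁ = 11.4 kg/s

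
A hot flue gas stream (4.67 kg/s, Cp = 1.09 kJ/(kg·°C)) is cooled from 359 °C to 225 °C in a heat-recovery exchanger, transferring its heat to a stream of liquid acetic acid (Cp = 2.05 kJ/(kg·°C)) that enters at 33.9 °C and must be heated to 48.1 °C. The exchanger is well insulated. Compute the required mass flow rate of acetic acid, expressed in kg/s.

Heat released by hot stream: Q = 4.67 × 1.09 × (359 − 225) = 682.1 kJ/s
Energy balance on cold side (adiabatic exchanger): Q = ṁ_c·Cp_c·(T_c,out − T_c,in)
ṁ_c = 682.1 / [2.05 × (48.1 − 33.9)] = 23.432 kg/s

ṁ_c = 23.4 kg/s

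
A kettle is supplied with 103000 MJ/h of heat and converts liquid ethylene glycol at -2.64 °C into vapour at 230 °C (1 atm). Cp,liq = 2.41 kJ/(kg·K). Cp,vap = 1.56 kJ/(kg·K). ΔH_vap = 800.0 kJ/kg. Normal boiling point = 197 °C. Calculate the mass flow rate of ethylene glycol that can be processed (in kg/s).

Δh = 2.41×(197−-2.64) + 800.0 + 1.56×(230−197) = 1332.6 kJ/kg
Q = 103000 MJ/h = 28611 kJ/s = 28611 kJ/s
ṁ = Q/Δh = 28611 / 1332.6 = 21.47 kg/s

ṁ = 21.5 kg/s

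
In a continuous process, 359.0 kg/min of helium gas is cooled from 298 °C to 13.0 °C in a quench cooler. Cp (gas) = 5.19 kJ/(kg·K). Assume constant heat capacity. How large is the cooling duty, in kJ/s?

Q = ṁ·Cp·ΔT = 359.0 × 5.19 × (13.0 − 298) = -531010 kJ/min
Converting: 531010 / 60 s = 8850.2 kW

Q_c = 8850 kJ/s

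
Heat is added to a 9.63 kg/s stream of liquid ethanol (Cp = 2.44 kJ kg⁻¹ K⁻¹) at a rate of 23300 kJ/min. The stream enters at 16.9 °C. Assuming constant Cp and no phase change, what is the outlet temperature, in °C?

Q = 23300 kJ/min = 388.33 kJ/s
ΔT = Q/(ṁ·Cp) = 388.33/(9.63×2.44) = 16.527 K
T_out = 16.9 + 16.527 = 33.427 °C

T_out = 33.4 °C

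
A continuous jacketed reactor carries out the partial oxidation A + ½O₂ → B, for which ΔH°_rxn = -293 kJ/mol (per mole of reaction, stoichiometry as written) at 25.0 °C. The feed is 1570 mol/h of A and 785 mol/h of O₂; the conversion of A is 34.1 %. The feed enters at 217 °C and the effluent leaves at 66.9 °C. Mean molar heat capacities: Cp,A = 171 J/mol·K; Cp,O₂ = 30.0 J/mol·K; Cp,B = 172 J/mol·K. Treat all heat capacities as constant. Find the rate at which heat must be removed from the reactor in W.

Q_out = 55800 W

Extent of reaction ξ = 0.341 × 1570 = 535.37 mol/h
Reaction term: ξ·ΔH°_rxn = 535.37 × -293 = -156860 kJ/h
Sensible, feed 217→25 °C: -56068 kJ/h
Outlet flows (mol/h): A 1034.6, O₂ 517.32, B 535.37
Sensible, products 25→66.9 °C: 11922 kJ/h
Q = ΔH = -201010 kJ/h = -55.836 kW
Heat removed = 55836 W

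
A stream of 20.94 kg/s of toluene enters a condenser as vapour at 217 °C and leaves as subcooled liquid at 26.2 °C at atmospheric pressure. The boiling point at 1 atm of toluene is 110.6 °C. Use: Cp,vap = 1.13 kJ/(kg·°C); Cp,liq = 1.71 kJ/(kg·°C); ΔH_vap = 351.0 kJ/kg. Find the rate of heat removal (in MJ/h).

vapour 217→110.6 °C: -120.23 kJ/kg
condensation at 110.6 °C: -351 kJ/kg
liquid 110.6→26.2 °C: -144.32 kJ/kg
Δh = -120.23 + -351 + -144.32 = -615.56 kJ/kg
Q = ṁ·Δh = 20.94 kg/s × -615.56 kJ/kg = -12890 kJ/s
|Q| = 12890 kW = 46403 MJ/h

Q_c = 46400 MJ/h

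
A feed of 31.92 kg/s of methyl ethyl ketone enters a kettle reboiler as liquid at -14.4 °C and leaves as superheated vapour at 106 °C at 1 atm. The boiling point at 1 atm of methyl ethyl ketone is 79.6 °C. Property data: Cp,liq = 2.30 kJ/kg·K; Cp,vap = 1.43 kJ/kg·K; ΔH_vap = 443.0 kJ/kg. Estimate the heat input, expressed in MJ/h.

Q = 80100 MJ/h

liquid -14.4→79.6 °C: 216.2 kJ/kg
vaporisation at 79.6 °C: 443 kJ/kg
vapour 79.6→106 °C: 37.752 kJ/kg
Δh = 216.2 + 443 + 37.752 = 696.95 kJ/kg
Q = ṁ·Δh = 31.92 kg/s × 696.95 kJ/kg = 22247 kJ/s
|Q| = 22247 kW = 80088 MJ/h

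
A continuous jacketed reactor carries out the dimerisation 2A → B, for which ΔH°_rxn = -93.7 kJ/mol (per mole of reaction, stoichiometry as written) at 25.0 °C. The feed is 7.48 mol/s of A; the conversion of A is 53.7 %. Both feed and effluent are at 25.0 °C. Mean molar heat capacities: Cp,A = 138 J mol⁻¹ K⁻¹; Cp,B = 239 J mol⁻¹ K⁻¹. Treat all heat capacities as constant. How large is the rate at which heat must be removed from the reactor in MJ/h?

Q_out = 677 MJ/h

Extent of reaction ξ = 0.537 × 7.48 / 2 = 2.0084 mol/s
Reaction term: ξ·ΔH°_rxn = 2.0084 × -93.7 = -188.19 kJ/s
Q = ΔH = -188.19 kJ/s = -188.19 kW
Heat removed = 677.47 MJ/h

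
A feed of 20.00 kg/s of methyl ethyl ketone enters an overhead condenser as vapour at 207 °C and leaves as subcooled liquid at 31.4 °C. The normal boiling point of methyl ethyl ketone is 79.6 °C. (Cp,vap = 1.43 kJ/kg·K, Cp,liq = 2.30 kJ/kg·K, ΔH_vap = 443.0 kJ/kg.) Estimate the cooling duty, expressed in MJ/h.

Q_c = 53000 MJ/h

vapour 207→79.6 °C: -182.18 kJ/kg
condensation at 79.6 °C: -443 kJ/kg
liquid 79.6→31.4 °C: -110.86 kJ/kg
Δh = -182.18 + -443 + -110.86 = -736.04 kJ/kg
Q = ṁ·Δh = 20.00 kg/s × -736.04 kJ/kg = -14721 kJ/s
|Q| = 14721 kW = 52995 MJ/h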